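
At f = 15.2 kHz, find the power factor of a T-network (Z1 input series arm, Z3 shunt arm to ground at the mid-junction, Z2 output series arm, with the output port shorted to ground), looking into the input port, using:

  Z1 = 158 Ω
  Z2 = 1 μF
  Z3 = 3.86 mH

Step 1 — Angular frequency: ω = 2π·f = 2π·1.52e+04 = 9.55e+04 rad/s.
Step 2 — Component impedances:
  Z1: Z = R = 158 Ω
  Z2: Z = 1/(jωC) = -j/(ω·C) = 0 - j10.47 Ω
  Z3: Z = jωL = j·9.55e+04·0.00386 = 0 + j368.6 Ω
Step 3 — With the output port shorted to ground, the output series arm Z2 runs from the junction to ground; the shunt arm Z3 also runs from the junction to ground. They appear in parallel: Z3 || Z2 = 0 - j10.78 Ω.
Step 4 — Series with input arm Z1: Z_in = Z1 + (Z3 || Z2) = 158 - j10.78 Ω = 158.4∠-3.9° Ω.
Step 5 — Power factor: PF = cos(φ) = Re(Z)/|Z| = 158/158.37 = 0.9977.
Step 6 — Type: Im(Z) = -10.78 ⇒ leading (phase φ = -3.9°).

PF = 0.9977 (leading, φ = -3.9°)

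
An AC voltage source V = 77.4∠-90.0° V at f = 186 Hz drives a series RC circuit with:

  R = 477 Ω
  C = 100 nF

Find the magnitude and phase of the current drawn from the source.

Step 1 — Angular frequency: ω = 2π·f = 2π·186 = 1169 rad/s.
Step 2 — Component impedances:
  R: Z = R = 477 Ω
  C: Z = 1/(jωC) = -j/(ω·C) = 0 - j8557 Ω
Step 3 — Series combination: Z_total = R + C = 477 - j8557 Ω = 8570∠-86.8° Ω.
Step 4 — Source phasor: V = 77.4∠-90.0° V = 0 - j77.4 V.
Step 5 — Ohm's law: I = V / Z_total = (0 - j77.4) / (477 - j8557) = 0.009018 - j0.0005027 A.
Step 6 — Convert to polar: |I| = 0.009032 A, ∠I = -3.2°.

I = 0.009032∠-3.2° A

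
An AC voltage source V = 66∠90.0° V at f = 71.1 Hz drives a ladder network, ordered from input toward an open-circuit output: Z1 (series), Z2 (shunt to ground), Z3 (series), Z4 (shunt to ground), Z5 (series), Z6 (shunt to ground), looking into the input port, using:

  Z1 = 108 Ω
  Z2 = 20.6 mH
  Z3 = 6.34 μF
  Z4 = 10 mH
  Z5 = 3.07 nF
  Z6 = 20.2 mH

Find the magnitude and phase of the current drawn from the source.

Step 1 — Angular frequency: ω = 2π·f = 2π·71.1 = 446.7 rad/s.
Step 2 — Component impedances:
  Z1: Z = R = 108 Ω
  Z2: Z = jωL = j·446.7·0.0206 = 0 + j9.203 Ω
  Z3: Z = 1/(jωC) = -j/(ω·C) = 0 - j353.1 Ω
  Z4: Z = jωL = j·446.7·0.01 = 0 + j4.467 Ω
  Z5: Z = 1/(jωC) = -j/(ω·C) = 0 - j7.291e+05 Ω
  Z6: Z = jωL = j·446.7·0.0202 = 0 + j9.024 Ω
Step 3 — Ladder network (open output): work backward from the far end, alternating series and parallel combinations. Z_in = 108 + j9.452 Ω = 108.4∠5.0° Ω.
Step 4 — Source phasor: V = 66∠90.0° V = 0 + j66 V.
Step 5 — Ohm's law: I = V / Z_total = (0 + j66) / (108 + j9.452) = 0.05308 + j0.6065 A.
Step 6 — Convert to polar: |I| = 0.6088 A, ∠I = 85.0°.

I = 0.6088∠85.0° A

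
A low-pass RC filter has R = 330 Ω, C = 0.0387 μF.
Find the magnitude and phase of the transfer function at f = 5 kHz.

Step 1 — Angular frequency: ω = 2π·5000 = 3.142e+04 rad/s.
Step 2 — Transfer function: H(jω) = 1/(1 + jωRC).
Step 3 — Denominator: 1 + jωRC = 1 + j·3.142e+04·330·3.87e-08 = 1 + j0.4012.
Step 4 — H = 0.8613 - j0.3456.
Step 5 — Magnitude: |H| = 0.9281 (-0.6 dB); phase: φ = -21.9°.

|H| = 0.9281 (-0.6 dB), φ = -21.9°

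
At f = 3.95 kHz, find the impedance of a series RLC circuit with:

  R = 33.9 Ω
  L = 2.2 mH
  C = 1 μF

Step 1 — Angular frequency: ω = 2π·f = 2π·3950 = 2.482e+04 rad/s.
Step 2 — Component impedances:
  R: Z = R = 33.9 Ω
  L: Z = jωL = j·2.482e+04·0.0022 = 0 + j54.6 Ω
  C: Z = 1/(jωC) = -j/(ω·C) = 0 - j40.29 Ω
Step 3 — Series combination: Z_total = R + L + C = 33.9 + j14.31 Ω = 36.8∠22.9° Ω.

Z = 33.9 + j14.31 Ω = 36.8∠22.9° Ω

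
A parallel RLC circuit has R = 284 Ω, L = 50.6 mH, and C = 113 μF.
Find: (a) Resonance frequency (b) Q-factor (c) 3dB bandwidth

Step 1 — Resonance: ω₀ = 1/√(LC) = 1/√(0.0506·0.000113) = 418.2 rad/s.
Step 2 — f₀ = ω₀/(2π) = 66.56 Hz.
Step 3 — Parallel Q: Q = R/(ω₀L) = 284/(418.2·0.0506) = 13.42.
Step 4 — Bandwidth: Δω = ω₀/Q = 31.16 rad/s; BW = Δω/(2π) = 4.959 Hz.

(a) f₀ = 66.56 Hz  (b) Q = 13.42  (c) BW = 4.959 Hz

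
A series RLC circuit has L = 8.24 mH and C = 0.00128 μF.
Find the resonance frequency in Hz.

Step 1 — Resonance condition Im(Z)=0 gives ω₀ = 1/√(LC).
Step 2 — ω₀ = 1/√(0.00824·1.28e-09) = 3.079e+05 rad/s.
Step 3 — f₀ = ω₀/(2π) = 4.901e+04 Hz.

f₀ = 4.901e+04 Hz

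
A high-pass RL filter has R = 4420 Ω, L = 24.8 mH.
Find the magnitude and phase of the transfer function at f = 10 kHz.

Step 1 — Angular frequency: ω = 2π·1e+04 = 6.283e+04 rad/s.
Step 2 — Transfer function: H(jω) = jωL/(R + jωL).
Step 3 — Numerator jωL = j·1558; denominator R + jωL = 4420 + j1558.
Step 4 — H = 0.1105 + j0.3136.
Step 5 — Magnitude: |H| = 0.3325 (-9.6 dB); phase: φ = 70.6°.

|H| = 0.3325 (-9.6 dB), φ = 70.6°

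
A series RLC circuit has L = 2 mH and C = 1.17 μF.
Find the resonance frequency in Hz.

Step 1 — Resonance condition Im(Z)=0 gives ω₀ = 1/√(LC).
Step 2 — ω₀ = 1/√(0.002·1.17e-06) = 2.067e+04 rad/s.
Step 3 — f₀ = ω₀/(2π) = 3290 Hz.

f₀ = 3290 Hz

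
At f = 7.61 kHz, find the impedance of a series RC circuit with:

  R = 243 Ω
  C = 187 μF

Step 1 — Angular frequency: ω = 2π·f = 2π·7610 = 4.782e+04 rad/s.
Step 2 — Component impedances:
  R: Z = R = 243 Ω
  C: Z = 1/(jωC) = -j/(ω·C) = 0 - j0.1118 Ω
Step 3 — Series combination: Z_total = R + C = 243 - j0.1118 Ω = 243∠-0.0° Ω.

Z = 243 - j0.1118 Ω = 243∠-0.0° Ω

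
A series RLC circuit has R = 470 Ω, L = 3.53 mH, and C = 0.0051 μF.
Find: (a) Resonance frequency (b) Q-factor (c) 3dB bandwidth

Step 1 — Resonance condition Im(Z)=0 gives ω₀ = 1/√(LC).
Step 2 — ω₀ = 1/√(0.00353·5.1e-09) = 2.357e+05 rad/s.
Step 3 — f₀ = ω₀/(2π) = 3.751e+04 Hz.
Step 4 — Series Q: Q = ω₀L/R = 2.357e+05·0.00353/470 = 1.77.
Step 5 — 3dB bandwidth: Δω = ω₀/Q = 1.331e+05 rad/s; BW = Δω/(2π) = 2.119e+04 Hz.

(a) f₀ = 3.751e+04 Hz  (b) Q = 1.77  (c) BW = 2.119e+04 Hz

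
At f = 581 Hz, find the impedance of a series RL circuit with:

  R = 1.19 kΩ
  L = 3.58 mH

Step 1 — Angular frequency: ω = 2π·f = 2π·581 = 3651 rad/s.
Step 2 — Component impedances:
  R: Z = R = 1190 Ω
  L: Z = jωL = j·3651·0.00358 = 0 + j13.07 Ω
Step 3 — Series combination: Z_total = R + L = 1190 + j13.07 Ω = 1190∠0.6° Ω.

Z = 1190 + j13.07 Ω = 1190∠0.6° Ω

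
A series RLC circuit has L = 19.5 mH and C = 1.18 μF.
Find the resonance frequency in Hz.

Step 1 — Resonance condition Im(Z)=0 gives ω₀ = 1/√(LC).
Step 2 — ω₀ = 1/√(0.0195·1.18e-06) = 6592 rad/s.
Step 3 — f₀ = ω₀/(2π) = 1049 Hz.

f₀ = 1049 Hz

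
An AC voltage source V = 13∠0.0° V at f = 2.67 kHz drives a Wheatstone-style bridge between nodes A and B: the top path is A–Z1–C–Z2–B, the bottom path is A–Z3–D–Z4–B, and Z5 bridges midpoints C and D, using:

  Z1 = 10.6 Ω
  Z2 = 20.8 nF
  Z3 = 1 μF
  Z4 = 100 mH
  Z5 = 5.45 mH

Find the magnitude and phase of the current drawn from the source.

Step 1 — Angular frequency: ω = 2π·f = 2π·2670 = 1.678e+04 rad/s.
Step 2 — Component impedances:
  Z1: Z = R = 10.6 Ω
  Z2: Z = 1/(jωC) = -j/(ω·C) = 0 - j2866 Ω
  Z3: Z = 1/(jωC) = -j/(ω·C) = 0 - j59.61 Ω
  Z4: Z = jωL = j·1.678e+04·0.1 = 0 + j1678 Ω
  Z5: Z = jωL = j·1.678e+04·0.00545 = 0 + j91.43 Ω
Step 3 — Bridge requires nodal analysis (the Z5 bridge couples midpoints C and D, so the two paths cannot be reduced to a simple series/parallel combination). Setting node B to ground and injecting 1 A at node A, the 3-node admittance system at A, C, D solves to V_A = Z_AB = 252.8 + j3243 Ω = 3253∠85.5° Ω.
Step 4 — Source phasor: V = 13∠0.0° V = 13 V.
Step 5 — Ohm's law: I = V / Z_total = (13) / (252.8 + j3243) = 0.0003105 - j0.003984 A.
Step 6 — Convert to polar: |I| = 0.003996 A, ∠I = -85.5°.

I = 0.003996∠-85.5° A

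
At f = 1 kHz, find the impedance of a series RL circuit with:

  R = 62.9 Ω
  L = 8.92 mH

Step 1 — Angular frequency: ω = 2π·f = 2π·1000 = 6283 rad/s.
Step 2 — Component impedances:
  R: Z = R = 62.9 Ω
  L: Z = jωL = j·6283·0.00892 = 0 + j56.05 Ω
Step 3 — Series combination: Z_total = R + L = 62.9 + j56.05 Ω = 84.25∠41.7° Ω.

Z = 62.9 + j56.05 Ω = 84.25∠41.7° Ω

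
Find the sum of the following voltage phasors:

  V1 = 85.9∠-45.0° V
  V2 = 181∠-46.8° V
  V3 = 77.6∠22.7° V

Step 1 — Convert each phasor to rectangular form:
  V1 = 85.9·(cos(-45.0°) + j·sin(-45.0°)) = 60.74 - j60.74 V
  V2 = 181·(cos(-46.8°) + j·sin(-46.8°)) = 123.9 - j131.9 V
  V3 = 77.6·(cos(22.7°) + j·sin(22.7°)) = 71.59 + j29.95 V
Step 2 — Sum components: V_total = 256.2 - j162.7 V.
Step 3 — Convert to polar: |V_total| = 303.5 V, ∠V_total = -32.4°.

V_total = 303.5∠-32.4° V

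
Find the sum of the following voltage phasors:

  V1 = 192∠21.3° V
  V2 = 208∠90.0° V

Step 1 — Convert each phasor to rectangular form:
  V1 = 192·(cos(21.3°) + j·sin(21.3°)) = 178.9 + j69.74 V
  V2 = 208·(cos(90.0°) + j·sin(90.0°)) = 0 + j208 V
Step 2 — Sum components: V_total = 178.9 + j277.7 V.
Step 3 — Convert to polar: |V_total| = 330.4 V, ∠V_total = 57.2°.

V_total = 330.4∠57.2° V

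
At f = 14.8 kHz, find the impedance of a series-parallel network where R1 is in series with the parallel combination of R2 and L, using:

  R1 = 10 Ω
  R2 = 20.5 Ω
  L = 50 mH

Step 1 — Angular frequency: ω = 2π·f = 2π·1.48e+04 = 9.299e+04 rad/s.
Step 2 — Component impedances:
  R1: Z = R = 10 Ω
  R2: Z = R = 20.5 Ω
  L: Z = jωL = j·9.299e+04·0.05 = 0 + j4650 Ω
Step 3 — Parallel branch: R2 || L = 1/(1/R2 + 1/L) = 20.5 + j0.09038 Ω.
Step 4 — Series with R1: Z_total = R1 + (R2 || L) = 30.5 + j0.09038 Ω = 30.5∠0.2° Ω.

Z = 30.5 + j0.09038 Ω = 30.5∠0.2° Ω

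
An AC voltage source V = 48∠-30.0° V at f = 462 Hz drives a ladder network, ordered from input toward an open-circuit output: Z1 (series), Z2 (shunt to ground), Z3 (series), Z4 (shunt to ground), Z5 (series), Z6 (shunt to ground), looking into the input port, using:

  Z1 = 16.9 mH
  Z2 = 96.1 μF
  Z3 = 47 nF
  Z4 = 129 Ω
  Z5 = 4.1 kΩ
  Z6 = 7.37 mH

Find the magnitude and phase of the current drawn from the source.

Step 1 — Angular frequency: ω = 2π·f = 2π·462 = 2903 rad/s.
Step 2 — Component impedances:
  Z1: Z = jωL = j·2903·0.0169 = 0 + j49.06 Ω
  Z2: Z = 1/(jωC) = -j/(ω·C) = 0 - j3.585 Ω
  Z3: Z = 1/(jωC) = -j/(ω·C) = 0 - j7330 Ω
  Z4: Z = R = 129 Ω
  Z5: Z = R = 4100 Ω
  Z6: Z = jωL = j·2903·0.00737 = 0 + j21.39 Ω
Step 3 — Ladder network (open output): work backward from the far end, alternating series and parallel combinations. Z_in = 2.988e-05 + j45.47 Ω = 45.47∠90.0° Ω.
Step 4 — Source phasor: V = 48∠-30.0° V = 41.57 - j24 V.
Step 5 — Ohm's law: I = V / Z_total = (41.57 - j24) / (2.988e-05 + j45.47) = -0.5278 - j0.9141 A.
Step 6 — Convert to polar: |I| = 1.056 A, ∠I = -120.0°.

I = 1.056∠-120.0° A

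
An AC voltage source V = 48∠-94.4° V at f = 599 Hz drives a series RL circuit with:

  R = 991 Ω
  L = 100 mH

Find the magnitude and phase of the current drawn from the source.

Step 1 — Angular frequency: ω = 2π·f = 2π·599 = 3764 rad/s.
Step 2 — Component impedances:
  R: Z = R = 991 Ω
  L: Z = jωL = j·3764·0.1 = 0 + j376.4 Ω
Step 3 — Series combination: Z_total = R + L = 991 + j376.4 Ω = 1060∠20.8° Ω.
Step 4 — Source phasor: V = 48∠-94.4° V = -3.683 - j47.86 V.
Step 5 — Ohm's law: I = V / Z_total = (-3.683 - j47.86) / (991 + j376.4) = -0.01928 - j0.04097 A.
Step 6 — Convert to polar: |I| = 0.04528 A, ∠I = -115.2°.

I = 0.04528∠-115.2° A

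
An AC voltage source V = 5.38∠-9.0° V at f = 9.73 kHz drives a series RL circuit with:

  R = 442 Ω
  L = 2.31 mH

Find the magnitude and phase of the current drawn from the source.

Step 1 — Angular frequency: ω = 2π·f = 2π·9730 = 6.114e+04 rad/s.
Step 2 — Component impedances:
  R: Z = R = 442 Ω
  L: Z = jωL = j·6.114e+04·0.00231 = 0 + j141.2 Ω
Step 3 — Series combination: Z_total = R + L = 442 + j141.2 Ω = 464∠17.7° Ω.
Step 4 — Source phasor: V = 5.38∠-9.0° V = 5.314 - j0.8416 V.
Step 5 — Ohm's law: I = V / Z_total = (5.314 - j0.8416) / (442 + j141.2) = 0.01036 - j0.005213 A.
Step 6 — Convert to polar: |I| = 0.01159 A, ∠I = -26.7°.

I = 0.01159∠-26.7° A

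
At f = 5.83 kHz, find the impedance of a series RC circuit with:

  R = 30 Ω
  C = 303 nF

Step 1 — Angular frequency: ω = 2π·f = 2π·5830 = 3.663e+04 rad/s.
Step 2 — Component impedances:
  R: Z = R = 30 Ω
  C: Z = 1/(jωC) = -j/(ω·C) = 0 - j90.1 Ω
Step 3 — Series combination: Z_total = R + C = 30 - j90.1 Ω = 94.96∠-71.6° Ω.

Z = 30 - j90.1 Ω = 94.96∠-71.6° Ω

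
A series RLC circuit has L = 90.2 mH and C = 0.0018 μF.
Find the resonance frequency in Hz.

Step 1 — Resonance condition Im(Z)=0 gives ω₀ = 1/√(LC).
Step 2 — ω₀ = 1/√(0.0902·1.8e-09) = 7.848e+04 rad/s.
Step 3 — f₀ = ω₀/(2π) = 1.249e+04 Hz.

f₀ = 1.249e+04 Hz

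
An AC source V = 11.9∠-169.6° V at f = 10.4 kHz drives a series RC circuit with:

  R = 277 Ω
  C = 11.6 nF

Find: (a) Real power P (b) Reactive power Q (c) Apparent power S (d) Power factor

Step 1 — Angular frequency: ω = 2π·f = 2π·1.04e+04 = 6.535e+04 rad/s.
Step 2 — Component impedances:
  R: Z = R = 277 Ω
  C: Z = 1/(jωC) = -j/(ω·C) = 0 - j1319 Ω
Step 3 — Series combination: Z_total = R + C = 277 - j1319 Ω = 1348∠-78.1° Ω.
Step 4 — Source phasor: V = 11.9∠-169.6° V = -11.7 - j2.148 V.
Step 5 — Current: I = V / Z = -0.0002246 - j0.008825 A = 0.008828∠-91.5° A.
Step 6 — Complex power: S = V·I* = 0.02159 - j0.1028 VA.
Step 7 — Real power: P = Re(S) = 0.02159 W.
Step 8 — Reactive power: Q = Im(S) = -0.1028 VAR.
Step 9 — Apparent power: |S| = 0.1051 VA.
Step 10 — Power factor: PF = P/|S| = 0.2055 (leading).

(a) P = 0.02159 W  (b) Q = -0.1028 VAR  (c) S = 0.1051 VA  (d) PF = 0.2055 (leading)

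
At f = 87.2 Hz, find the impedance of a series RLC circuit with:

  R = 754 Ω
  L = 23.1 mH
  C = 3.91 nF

Step 1 — Angular frequency: ω = 2π·f = 2π·87.2 = 547.9 rad/s.
Step 2 — Component impedances:
  R: Z = R = 754 Ω
  L: Z = jωL = j·547.9·0.0231 = 0 + j12.66 Ω
  C: Z = 1/(jωC) = -j/(ω·C) = 0 - j4.668e+05 Ω
Step 3 — Series combination: Z_total = R + L + C = 754 - j4.668e+05 Ω = 4.668e+05∠-89.9° Ω.

Z = 754 - j4.668e+05 Ω = 4.668e+05∠-89.9° Ω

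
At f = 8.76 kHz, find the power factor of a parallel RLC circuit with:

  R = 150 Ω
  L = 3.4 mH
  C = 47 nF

Step 1 — Angular frequency: ω = 2π·f = 2π·8760 = 5.504e+04 rad/s.
Step 2 — Component impedances:
  R: Z = R = 150 Ω
  L: Z = jωL = j·5.504e+04·0.0034 = 0 + j187.1 Ω
  C: Z = 1/(jωC) = -j/(ω·C) = 0 - j386.6 Ω
Step 3 — Parallel combination: 1/Z_total = 1/R + 1/L + 1/C; Z_total = 128.1 + j52.97 Ω = 138.6∠22.5° Ω.
Step 4 — Power factor: PF = cos(φ) = Re(Z)/|Z| = 128.1/138.62 = 0.9241.
Step 5 — Type: Im(Z) = 52.97 ⇒ lagging (phase φ = 22.5°).

PF = 0.9241 (lagging, φ = 22.5°)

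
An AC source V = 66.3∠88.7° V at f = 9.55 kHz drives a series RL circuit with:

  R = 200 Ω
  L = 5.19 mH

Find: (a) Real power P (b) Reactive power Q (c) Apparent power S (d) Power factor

Step 1 — Angular frequency: ω = 2π·f = 2π·9550 = 6e+04 rad/s.
Step 2 — Component impedances:
  R: Z = R = 200 Ω
  L: Z = jωL = j·6e+04·0.00519 = 0 + j311.4 Ω
Step 3 — Series combination: Z_total = R + L = 200 + j311.4 Ω = 370.1∠57.3° Ω.
Step 4 — Source phasor: V = 66.3∠88.7° V = 1.504 + j66.28 V.
Step 5 — Current: I = V / Z = 0.1529 + j0.09335 A = 0.1791∠31.4° A.
Step 6 — Complex power: S = V·I* = 6.418 + j9.993 VA.
Step 7 — Real power: P = Re(S) = 6.418 W.
Step 8 — Reactive power: Q = Im(S) = 9.993 VAR.
Step 9 — Apparent power: |S| = 11.88 VA.
Step 10 — Power factor: PF = P/|S| = 0.5404 (lagging).

(a) P = 6.418 W  (b) Q = 9.993 VAR  (c) S = 11.88 VA  (d) PF = 0.5404 (lagging)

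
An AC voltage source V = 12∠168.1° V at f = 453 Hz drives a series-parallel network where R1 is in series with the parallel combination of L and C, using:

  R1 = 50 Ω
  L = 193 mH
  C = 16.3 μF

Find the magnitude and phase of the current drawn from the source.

Step 1 — Angular frequency: ω = 2π·f = 2π·453 = 2846 rad/s.
Step 2 — Component impedances:
  R1: Z = R = 50 Ω
  L: Z = jωL = j·2846·0.193 = 0 + j549.3 Ω
  C: Z = 1/(jωC) = -j/(ω·C) = 0 - j21.55 Ω
Step 3 — Parallel branch: L || C = 1/(1/L + 1/C) = 0 - j22.43 Ω.
Step 4 — Series with R1: Z_total = R1 + (L || C) = 50 - j22.43 Ω = 54.8∠-24.2° Ω.
Step 5 — Source phasor: V = 12∠168.1° V = -11.74 + j2.474 V.
Step 6 — Ohm's law: I = V / Z_total = (-11.74 + j2.474) / (50 - j22.43) = -0.214 - j0.04652 A.
Step 7 — Convert to polar: |I| = 0.219 A, ∠I = -167.7°.

I = 0.219∠-167.7° A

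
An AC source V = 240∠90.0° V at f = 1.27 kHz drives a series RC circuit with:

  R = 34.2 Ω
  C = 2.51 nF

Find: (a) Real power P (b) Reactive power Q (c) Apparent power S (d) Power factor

Step 1 — Angular frequency: ω = 2π·f = 2π·1270 = 7980 rad/s.
Step 2 — Component impedances:
  R: Z = R = 34.2 Ω
  C: Z = 1/(jωC) = -j/(ω·C) = 0 - j4.993e+04 Ω
Step 3 — Series combination: Z_total = R + C = 34.2 - j4.993e+04 Ω = 4.993e+04∠-90.0° Ω.
Step 4 — Source phasor: V = 240∠90.0° V = 0 + j240 V.
Step 5 — Current: I = V / Z = -0.004807 + j3.293e-06 A = 0.004807∠180.0° A.
Step 6 — Complex power: S = V·I* = 0.0007902 - j1.154 VA.
Step 7 — Real power: P = Re(S) = 0.0007902 W.
Step 8 — Reactive power: Q = Im(S) = -1.154 VAR.
Step 9 — Apparent power: |S| = 1.154 VA.
Step 10 — Power factor: PF = P/|S| = 0.000685 (leading).

(a) P = 0.0007902 W  (b) Q = -1.154 VAR  (c) S = 1.154 VA  (d) PF = 0.000685 (leading)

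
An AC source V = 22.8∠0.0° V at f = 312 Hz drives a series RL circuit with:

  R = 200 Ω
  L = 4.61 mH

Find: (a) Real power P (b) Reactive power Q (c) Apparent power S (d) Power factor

Step 1 — Angular frequency: ω = 2π·f = 2π·312 = 1960 rad/s.
Step 2 — Component impedances:
  R: Z = R = 200 Ω
  L: Z = jωL = j·1960·0.00461 = 0 + j9.037 Ω
Step 3 — Series combination: Z_total = R + L = 200 + j9.037 Ω = 200.2∠2.6° Ω.
Step 4 — Source phasor: V = 22.8∠0.0° V = 22.8 V.
Step 5 — Current: I = V / Z = 0.1138 - j0.005141 A = 0.1139∠-2.6° A.
Step 6 — Complex power: S = V·I* = 2.594 + j0.1172 VA.
Step 7 — Real power: P = Re(S) = 2.594 W.
Step 8 — Reactive power: Q = Im(S) = 0.1172 VAR.
Step 9 — Apparent power: |S| = 2.597 VA.
Step 10 — Power factor: PF = P/|S| = 0.999 (lagging).

(a) P = 2.594 W  (b) Q = 0.1172 VAR  (c) S = 2.597 VA  (d) PF = 0.999 (lagging)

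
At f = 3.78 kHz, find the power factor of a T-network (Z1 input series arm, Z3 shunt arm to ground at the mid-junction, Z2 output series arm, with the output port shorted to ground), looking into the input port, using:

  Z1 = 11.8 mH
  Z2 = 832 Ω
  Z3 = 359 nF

Step 1 — Angular frequency: ω = 2π·f = 2π·3780 = 2.375e+04 rad/s.
Step 2 — Component impedances:
  Z1: Z = jωL = j·2.375e+04·0.0118 = 0 + j280.3 Ω
  Z2: Z = R = 832 Ω
  Z3: Z = 1/(jωC) = -j/(ω·C) = 0 - j117.3 Ω
Step 3 — With the output port shorted to ground, the output series arm Z2 runs from the junction to ground; the shunt arm Z3 also runs from the junction to ground. They appear in parallel: Z3 || Z2 = 16.21 - j115 Ω.
Step 4 — Series with input arm Z1: Z_in = Z1 + (Z3 || Z2) = 16.21 + j165.3 Ω = 166.1∠84.4° Ω.
Step 5 — Power factor: PF = cos(φ) = Re(Z)/|Z| = 16.2106/166.051 = 0.09762.
Step 6 — Type: Im(Z) = 165.3 ⇒ lagging (phase φ = 84.4°).

PF = 0.09762 (lagging, φ = 84.4°)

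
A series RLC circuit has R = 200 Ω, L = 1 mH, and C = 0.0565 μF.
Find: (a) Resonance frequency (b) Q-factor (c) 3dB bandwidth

Step 1 — Resonance condition Im(Z)=0 gives ω₀ = 1/√(LC).
Step 2 — ω₀ = 1/√(0.001·5.65e-08) = 1.33e+05 rad/s.
Step 3 — f₀ = ω₀/(2π) = 2.117e+04 Hz.
Step 4 — Series Q: Q = ω₀L/R = 1.33e+05·0.001/200 = 0.6652.
Step 5 — 3dB bandwidth: Δω = ω₀/Q = 2e+05 rad/s; BW = Δω/(2π) = 3.183e+04 Hz.

(a) f₀ = 2.117e+04 Hz  (b) Q = 0.6652  (c) BW = 3.183e+04 Hz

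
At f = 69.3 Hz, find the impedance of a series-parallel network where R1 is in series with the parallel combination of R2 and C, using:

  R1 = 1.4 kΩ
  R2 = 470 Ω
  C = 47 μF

Step 1 — Angular frequency: ω = 2π·f = 2π·69.3 = 435.4 rad/s.
Step 2 — Component impedances:
  R1: Z = R = 1400 Ω
  R2: Z = R = 470 Ω
  C: Z = 1/(jωC) = -j/(ω·C) = 0 - j48.86 Ω
Step 3 — Parallel branch: R2 || C = 1/(1/R2 + 1/C) = 5.026 - j48.34 Ω.
Step 4 — Series with R1: Z_total = R1 + (R2 || C) = 1405 - j48.34 Ω = 1406∠-2.0° Ω.

Z = 1405 - j48.34 Ω = 1406∠-2.0° Ω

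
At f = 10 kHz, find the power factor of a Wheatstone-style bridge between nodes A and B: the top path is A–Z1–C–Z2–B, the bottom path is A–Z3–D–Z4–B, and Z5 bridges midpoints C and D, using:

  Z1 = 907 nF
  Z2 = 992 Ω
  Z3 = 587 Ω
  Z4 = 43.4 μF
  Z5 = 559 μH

Step 1 — Angular frequency: ω = 2π·f = 2π·1e+04 = 6.283e+04 rad/s.
Step 2 — Component impedances:
  Z1: Z = 1/(jωC) = -j/(ω·C) = 0 - j17.55 Ω
  Z2: Z = R = 992 Ω
  Z3: Z = R = 587 Ω
  Z4: Z = 1/(jωC) = -j/(ω·C) = 0 - j0.3667 Ω
  Z5: Z = jωL = j·6.283e+04·0.000559 = 0 + j35.12 Ω
Step 3 — Bridge requires nodal analysis (the Z5 bridge couples midpoints C and D, so the two paths cannot be reduced to a simple series/parallel combination). Setting node B to ground and injecting 1 A at node A, the 3-node admittance system at A, C, D solves to V_A = Z_AB = 1.734 + j17.08 Ω = 17.17∠84.2° Ω.
Step 4 — Power factor: PF = cos(φ) = Re(Z)/|Z| = 1.734/17.17 = 0.101.
Step 5 — Type: Im(Z) = 17.08 ⇒ lagging (phase φ = 84.2°).

PF = 0.101 (lagging, φ = 84.2°)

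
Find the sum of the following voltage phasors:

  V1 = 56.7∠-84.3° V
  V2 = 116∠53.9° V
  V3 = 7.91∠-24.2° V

Step 1 — Convert each phasor to rectangular form:
  V1 = 56.7·(cos(-84.3°) + j·sin(-84.3°)) = 5.631 - j56.42 V
  V2 = 116·(cos(53.9°) + j·sin(53.9°)) = 68.35 + j93.73 V
  V3 = 7.91·(cos(-24.2°) + j·sin(-24.2°)) = 7.215 - j3.242 V
Step 2 — Sum components: V_total = 81.19 + j34.06 V.
Step 3 — Convert to polar: |V_total| = 88.05 V, ∠V_total = 22.8°.

V_total = 88.05∠22.8° V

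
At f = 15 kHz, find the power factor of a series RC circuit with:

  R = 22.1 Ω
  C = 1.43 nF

Step 1 — Angular frequency: ω = 2π·f = 2π·1.5e+04 = 9.425e+04 rad/s.
Step 2 — Component impedances:
  R: Z = R = 22.1 Ω
  C: Z = 1/(jωC) = -j/(ω·C) = 0 - j7420 Ω
Step 3 — Series combination: Z_total = R + C = 22.1 - j7420 Ω = 7420∠-89.8° Ω.
Step 4 — Power factor: PF = cos(φ) = Re(Z)/|Z| = 22.1/7420 = 0.002978.
Step 5 — Type: Im(Z) = -7420 ⇒ leading (phase φ = -89.8°).

PF = 0.002978 (leading, φ = -89.8°)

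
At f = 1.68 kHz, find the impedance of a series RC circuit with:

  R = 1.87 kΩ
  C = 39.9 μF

Step 1 — Angular frequency: ω = 2π·f = 2π·1680 = 1.056e+04 rad/s.
Step 2 — Component impedances:
  R: Z = R = 1870 Ω
  C: Z = 1/(jωC) = -j/(ω·C) = 0 - j2.374 Ω
Step 3 — Series combination: Z_total = R + C = 1870 - j2.374 Ω = 1870∠-0.1° Ω.

Z = 1870 - j2.374 Ω = 1870∠-0.1° Ω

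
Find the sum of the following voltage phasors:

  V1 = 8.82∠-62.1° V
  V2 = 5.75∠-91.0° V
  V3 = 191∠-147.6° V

Step 1 — Convert each phasor to rectangular form:
  V1 = 8.82·(cos(-62.1°) + j·sin(-62.1°)) = 4.127 - j7.795 V
  V2 = 5.75·(cos(-91.0°) + j·sin(-91.0°)) = -0.1004 - j5.749 V
  V3 = 191·(cos(-147.6°) + j·sin(-147.6°)) = -161.3 - j102.3 V
Step 2 — Sum components: V_total = -157.2 - j115.9 V.
Step 3 — Convert to polar: |V_total| = 195.3 V, ∠V_total = -143.6°.

V_total = 195.3∠-143.6° V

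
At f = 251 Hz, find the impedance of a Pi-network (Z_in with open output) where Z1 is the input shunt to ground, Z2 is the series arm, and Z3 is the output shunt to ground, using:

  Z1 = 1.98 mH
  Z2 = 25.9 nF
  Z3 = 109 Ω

Step 1 — Angular frequency: ω = 2π·f = 2π·251 = 1577 rad/s.
Step 2 — Component impedances:
  Z1: Z = jωL = j·1577·0.00198 = 0 + j3.123 Ω
  Z2: Z = 1/(jωC) = -j/(ω·C) = 0 - j2.448e+04 Ω
  Z3: Z = R = 109 Ω
Step 3 — With open output, the series arm Z2 and the output shunt Z3 appear in series to ground: Z2 + Z3 = 109 - j2.448e+04 Ω.
Step 4 — Parallel with input shunt Z1: Z_in = Z1 || (Z2 + Z3) = 1.774e-06 + j3.123 Ω = 3.123∠90.0° Ω.

Z = 1.774e-06 + j3.123 Ω = 3.123∠90.0° Ω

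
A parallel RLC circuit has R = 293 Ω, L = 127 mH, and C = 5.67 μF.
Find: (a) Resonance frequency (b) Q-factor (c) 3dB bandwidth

Step 1 — Resonance: ω₀ = 1/√(LC) = 1/√(0.127·5.67e-06) = 1178 rad/s.
Step 2 — f₀ = ω₀/(2π) = 187.6 Hz.
Step 3 — Parallel Q: Q = R/(ω₀L) = 293/(1178·0.127) = 1.958.
Step 4 — Bandwidth: Δω = ω₀/Q = 601.9 rad/s; BW = Δω/(2π) = 95.8 Hz.

(a) f₀ = 187.6 Hz  (b) Q = 1.958  (c) BW = 95.8 Hz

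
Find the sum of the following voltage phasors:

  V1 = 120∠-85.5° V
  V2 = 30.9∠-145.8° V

Step 1 — Convert each phasor to rectangular form:
  V1 = 120·(cos(-85.5°) + j·sin(-85.5°)) = 9.415 - j119.6 V
  V2 = 30.9·(cos(-145.8°) + j·sin(-145.8°)) = -25.56 - j17.37 V
Step 2 — Sum components: V_total = -16.14 - j137 V.
Step 3 — Convert to polar: |V_total| = 137.9 V, ∠V_total = -96.7°.

V_total = 137.9∠-96.7° V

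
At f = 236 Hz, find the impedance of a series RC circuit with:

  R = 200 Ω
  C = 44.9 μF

Step 1 — Angular frequency: ω = 2π·f = 2π·236 = 1483 rad/s.
Step 2 — Component impedances:
  R: Z = R = 200 Ω
  C: Z = 1/(jωC) = -j/(ω·C) = 0 - j15.02 Ω
Step 3 — Series combination: Z_total = R + C = 200 - j15.02 Ω = 200.6∠-4.3° Ω.

Z = 200 - j15.02 Ω = 200.6∠-4.3° Ω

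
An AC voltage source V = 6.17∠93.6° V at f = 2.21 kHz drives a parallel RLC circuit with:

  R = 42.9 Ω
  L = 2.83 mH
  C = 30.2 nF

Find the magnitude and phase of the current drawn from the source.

Step 1 — Angular frequency: ω = 2π·f = 2π·2210 = 1.389e+04 rad/s.
Step 2 — Component impedances:
  R: Z = R = 42.9 Ω
  L: Z = jωL = j·1.389e+04·0.00283 = 0 + j39.3 Ω
  C: Z = 1/(jωC) = -j/(ω·C) = 0 - j2385 Ω
Step 3 — Parallel combination: 1/Z_total = 1/R + 1/L + 1/C; Z_total = 19.93 + j21.4 Ω = 29.24∠47.0° Ω.
Step 4 — Source phasor: V = 6.17∠93.6° V = -0.3874 + j6.158 V.
Step 5 — Ohm's law: I = V / Z_total = (-0.3874 + j6.158) / (19.93 + j21.4) = 0.1451 + j0.1532 A.
Step 6 — Convert to polar: |I| = 0.211 A, ∠I = 46.6°.

I = 0.211∠46.6° A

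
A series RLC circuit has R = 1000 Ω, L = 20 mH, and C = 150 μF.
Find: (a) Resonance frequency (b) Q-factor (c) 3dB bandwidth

Step 1 — Resonance: ω₀ = 1/√(LC) = 1/√(0.02·0.00015) = 577.4 rad/s.
Step 2 — f₀ = ω₀/(2π) = 91.89 Hz.
Step 3 — Series Q: Q = ω₀L/R = 577.4·0.02/1000 = 0.01155.
Step 4 — Bandwidth: Δω = ω₀/Q = 5e+04 rad/s; BW = Δω/(2π) = 7958 Hz.

(a) f₀ = 91.89 Hz  (b) Q = 0.01155  (c) BW = 7958 Hz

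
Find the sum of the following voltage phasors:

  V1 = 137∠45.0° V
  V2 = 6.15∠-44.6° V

Step 1 — Convert each phasor to rectangular form:
  V1 = 137·(cos(45.0°) + j·sin(45.0°)) = 96.87 + j96.87 V
  V2 = 6.15·(cos(-44.6°) + j·sin(-44.6°)) = 4.379 - j4.318 V
Step 2 — Sum components: V_total = 101.3 + j92.56 V.
Step 3 — Convert to polar: |V_total| = 137.2 V, ∠V_total = 42.4°.

V_total = 137.2∠42.4° V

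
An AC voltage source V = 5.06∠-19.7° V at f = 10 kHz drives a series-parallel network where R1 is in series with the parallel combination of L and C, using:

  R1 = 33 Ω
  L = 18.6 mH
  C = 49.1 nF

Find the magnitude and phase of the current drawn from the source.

Step 1 — Angular frequency: ω = 2π·f = 2π·1e+04 = 6.283e+04 rad/s.
Step 2 — Component impedances:
  R1: Z = R = 33 Ω
  L: Z = jωL = j·6.283e+04·0.0186 = 0 + j1169 Ω
  C: Z = 1/(jωC) = -j/(ω·C) = 0 - j324.1 Ω
Step 3 — Parallel branch: L || C = 1/(1/L + 1/C) = 0 - j448.6 Ω.
Step 4 — Series with R1: Z_total = R1 + (L || C) = 33 - j448.6 Ω = 449.8∠-85.8° Ω.
Step 5 — Source phasor: V = 5.06∠-19.7° V = 4.764 - j1.706 V.
Step 6 — Ohm's law: I = V / Z_total = (4.764 - j1.706) / (33 - j448.6) = 0.004559 + j0.01028 A.
Step 7 — Convert to polar: |I| = 0.01125 A, ∠I = 66.1°.

I = 0.01125∠66.1° A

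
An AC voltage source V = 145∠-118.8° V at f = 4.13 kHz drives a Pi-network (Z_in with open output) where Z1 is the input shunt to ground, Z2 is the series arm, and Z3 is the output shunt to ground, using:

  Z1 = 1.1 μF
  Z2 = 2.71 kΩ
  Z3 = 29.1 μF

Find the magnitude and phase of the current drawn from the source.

Step 1 — Angular frequency: ω = 2π·f = 2π·4130 = 2.595e+04 rad/s.
Step 2 — Component impedances:
  Z1: Z = 1/(jωC) = -j/(ω·C) = 0 - j35.03 Ω
  Z2: Z = R = 2710 Ω
  Z3: Z = 1/(jωC) = -j/(ω·C) = 0 - j1.324 Ω
Step 3 — With open output, the series arm Z2 and the output shunt Z3 appear in series to ground: Z2 + Z3 = 2710 - j1.324 Ω.
Step 4 — Parallel with input shunt Z1: Z_in = Z1 || (Z2 + Z3) = 0.4528 - j35.03 Ω = 35.03∠-89.3° Ω.
Step 5 — Source phasor: V = 145∠-118.8° V = -69.85 - j127.1 V.
Step 6 — Ohm's law: I = V / Z_total = (-69.85 - j127.1) / (0.4528 - j35.03) = 3.601 - j2.041 A.
Step 7 — Convert to polar: |I| = 4.139 A, ∠I = -29.5°.

I = 4.139∠-29.5° A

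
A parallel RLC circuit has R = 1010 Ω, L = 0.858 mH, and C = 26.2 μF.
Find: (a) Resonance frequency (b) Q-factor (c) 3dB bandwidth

Step 1 — Resonance: ω₀ = 1/√(LC) = 1/√(0.000858·2.62e-05) = 6670 rad/s.
Step 2 — f₀ = ω₀/(2π) = 1062 Hz.
Step 3 — Parallel Q: Q = R/(ω₀L) = 1010/(6670·0.000858) = 176.5.
Step 4 — Bandwidth: Δω = ω₀/Q = 37.79 rad/s; BW = Δω/(2π) = 6.014 Hz.

(a) f₀ = 1062 Hz  (b) Q = 176.5  (c) BW = 6.014 Hz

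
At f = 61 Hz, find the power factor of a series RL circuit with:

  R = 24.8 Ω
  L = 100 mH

Step 1 — Angular frequency: ω = 2π·f = 2π·61 = 383.3 rad/s.
Step 2 — Component impedances:
  R: Z = R = 24.8 Ω
  L: Z = jωL = j·383.3·0.1 = 0 + j38.33 Ω
Step 3 — Series combination: Z_total = R + L = 24.8 + j38.33 Ω = 45.65∠57.1° Ω.
Step 4 — Power factor: PF = cos(φ) = Re(Z)/|Z| = 24.8/45.6512 = 0.5432.
Step 5 — Type: Im(Z) = 38.33 ⇒ lagging (phase φ = 57.1°).

PF = 0.5432 (lagging, φ = 57.1°)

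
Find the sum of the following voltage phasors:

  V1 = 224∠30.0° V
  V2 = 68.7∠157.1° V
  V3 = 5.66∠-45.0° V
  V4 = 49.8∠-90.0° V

Step 1 — Convert each phasor to rectangular form:
  V1 = 224·(cos(30.0°) + j·sin(30.0°)) = 194 + j112 V
  V2 = 68.7·(cos(157.1°) + j·sin(157.1°)) = -63.29 + j26.73 V
  V3 = 5.66·(cos(-45.0°) + j·sin(-45.0°)) = 4.002 - j4.002 V
  V4 = 49.8·(cos(-90.0°) + j·sin(-90.0°)) = 0 - j49.8 V
Step 2 — Sum components: V_total = 134.7 + j84.93 V.
Step 3 — Convert to polar: |V_total| = 159.2 V, ∠V_total = 32.2°.

V_total = 159.2∠32.2° V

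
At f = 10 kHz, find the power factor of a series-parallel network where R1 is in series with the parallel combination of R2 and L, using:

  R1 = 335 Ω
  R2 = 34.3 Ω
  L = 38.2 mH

Step 1 — Angular frequency: ω = 2π·f = 2π·1e+04 = 6.283e+04 rad/s.
Step 2 — Component impedances:
  R1: Z = R = 335 Ω
  R2: Z = R = 34.3 Ω
  L: Z = jωL = j·6.283e+04·0.0382 = 0 + j2400 Ω
Step 3 — Parallel branch: R2 || L = 1/(1/R2 + 1/L) = 34.29 + j0.4901 Ω.
Step 4 — Series with R1: Z_total = R1 + (R2 || L) = 369.3 + j0.4901 Ω = 369.3∠0.1° Ω.
Step 5 — Power factor: PF = cos(φ) = Re(Z)/|Z| = 369.3/369.3 = 1.
Step 6 — Type: Im(Z) = 0.4901 ⇒ lagging (phase φ = 0.1°).

PF = 1 (lagging, φ = 0.1°)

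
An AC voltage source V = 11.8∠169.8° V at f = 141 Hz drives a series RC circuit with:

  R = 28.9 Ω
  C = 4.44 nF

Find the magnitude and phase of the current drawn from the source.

Step 1 — Angular frequency: ω = 2π·f = 2π·141 = 885.9 rad/s.
Step 2 — Component impedances:
  R: Z = R = 28.9 Ω
  C: Z = 1/(jωC) = -j/(ω·C) = 0 - j2.542e+05 Ω
Step 3 — Series combination: Z_total = R + C = 28.9 - j2.542e+05 Ω = 2.542e+05∠-90.0° Ω.
Step 4 — Source phasor: V = 11.8∠169.8° V = -11.61 + j2.09 V.
Step 5 — Ohm's law: I = V / Z_total = (-11.61 + j2.09) / (28.9 - j2.542e+05) = -8.225e-06 - j4.568e-05 A.
Step 6 — Convert to polar: |I| = 4.642e-05 A, ∠I = -100.2°.

I = 4.642e-05∠-100.2° A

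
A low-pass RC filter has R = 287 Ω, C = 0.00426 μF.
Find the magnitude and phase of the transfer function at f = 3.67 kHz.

Step 1 — Angular frequency: ω = 2π·3670 = 2.306e+04 rad/s.
Step 2 — Transfer function: H(jω) = 1/(1 + jωRC).
Step 3 — Denominator: 1 + jωRC = 1 + j·2.306e+04·287·4.26e-09 = 1 + j0.02819.
Step 4 — H = 0.9992 - j0.02817.
Step 5 — Magnitude: |H| = 0.9996 (-0.0 dB); phase: φ = -1.6°.

|H| = 0.9996 (-0.0 dB), φ = -1.6°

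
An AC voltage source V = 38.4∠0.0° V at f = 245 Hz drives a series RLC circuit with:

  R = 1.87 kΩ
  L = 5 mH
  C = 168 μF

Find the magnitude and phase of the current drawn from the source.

Step 1 — Angular frequency: ω = 2π·f = 2π·245 = 1539 rad/s.
Step 2 — Component impedances:
  R: Z = R = 1870 Ω
  L: Z = jωL = j·1539·0.005 = 0 + j7.697 Ω
  C: Z = 1/(jωC) = -j/(ω·C) = 0 - j3.867 Ω
Step 3 — Series combination: Z_total = R + L + C = 1870 + j3.83 Ω = 1870∠0.1° Ω.
Step 4 — Source phasor: V = 38.4∠0.0° V = 38.4 V.
Step 5 — Ohm's law: I = V / Z_total = (38.4) / (1870 + j3.83) = 0.02053 - j4.206e-05 A.
Step 6 — Convert to polar: |I| = 0.02053 A, ∠I = -0.1°.

I = 0.02053∠-0.1° A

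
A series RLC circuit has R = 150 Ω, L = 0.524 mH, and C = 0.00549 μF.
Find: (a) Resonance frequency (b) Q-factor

Step 1 — Resonance condition Im(Z)=0 gives ω₀ = 1/√(LC).
Step 2 — ω₀ = 1/√(0.000524·5.49e-09) = 5.896e+05 rad/s.
Step 3 — f₀ = ω₀/(2π) = 9.384e+04 Hz.
Step 4 — Series Q: Q = ω₀L/R = 5.896e+05·0.000524/150 = 2.06.

(a) f₀ = 9.384e+04 Hz  (b) Q = 2.06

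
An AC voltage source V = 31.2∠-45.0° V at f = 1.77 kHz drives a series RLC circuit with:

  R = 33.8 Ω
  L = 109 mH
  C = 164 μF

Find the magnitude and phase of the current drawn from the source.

Step 1 — Angular frequency: ω = 2π·f = 2π·1770 = 1.112e+04 rad/s.
Step 2 — Component impedances:
  R: Z = R = 33.8 Ω
  L: Z = jωL = j·1.112e+04·0.109 = 0 + j1212 Ω
  C: Z = 1/(jωC) = -j/(ω·C) = 0 - j0.5483 Ω
Step 3 — Series combination: Z_total = R + L + C = 33.8 + j1212 Ω = 1212∠88.4° Ω.
Step 4 — Source phasor: V = 31.2∠-45.0° V = 22.06 - j22.06 V.
Step 5 — Ohm's law: I = V / Z_total = (22.06 - j22.06) / (33.8 + j1212) = -0.01769 - j0.0187 A.
Step 6 — Convert to polar: |I| = 0.02574 A, ∠I = -133.4°.

I = 0.02574∠-133.4° A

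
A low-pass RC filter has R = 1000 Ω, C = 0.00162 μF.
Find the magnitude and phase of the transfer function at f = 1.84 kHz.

Step 1 — Angular frequency: ω = 2π·1840 = 1.156e+04 rad/s.
Step 2 — Transfer function: H(jω) = 1/(1 + jωRC).
Step 3 — Denominator: 1 + jωRC = 1 + j·1.156e+04·1000·1.62e-09 = 1 + j0.01873.
Step 4 — H = 0.9996 - j0.01872.
Step 5 — Magnitude: |H| = 0.9998 (-0.0 dB); phase: φ = -1.1°.

|H| = 0.9998 (-0.0 dB), φ = -1.1°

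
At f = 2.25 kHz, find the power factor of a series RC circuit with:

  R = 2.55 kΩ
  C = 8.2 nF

Step 1 — Angular frequency: ω = 2π·f = 2π·2250 = 1.414e+04 rad/s.
Step 2 — Component impedances:
  R: Z = R = 2550 Ω
  C: Z = 1/(jωC) = -j/(ω·C) = 0 - j8626 Ω
Step 3 — Series combination: Z_total = R + C = 2550 - j8626 Ω = 8995∠-73.5° Ω.
Step 4 — Power factor: PF = cos(φ) = Re(Z)/|Z| = 2550/8995 = 0.2835.
Step 5 — Type: Im(Z) = -8626 ⇒ leading (phase φ = -73.5°).

PF = 0.2835 (leading, φ = -73.5°)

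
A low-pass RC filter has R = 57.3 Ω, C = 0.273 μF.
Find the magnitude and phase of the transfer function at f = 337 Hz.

Step 1 — Angular frequency: ω = 2π·337 = 2117 rad/s.
Step 2 — Transfer function: H(jω) = 1/(1 + jωRC).
Step 3 — Denominator: 1 + jωRC = 1 + j·2117·57.3·2.73e-07 = 1 + j0.03312.
Step 4 — H = 0.9989 - j0.03309.
Step 5 — Magnitude: |H| = 0.9995 (-0.0 dB); phase: φ = -1.9°.

|H| = 0.9995 (-0.0 dB), φ = -1.9°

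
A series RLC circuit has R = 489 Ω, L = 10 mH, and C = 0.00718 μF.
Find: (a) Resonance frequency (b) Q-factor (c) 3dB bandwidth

Step 1 — Resonance: ω₀ = 1/√(LC) = 1/√(0.01·7.18e-09) = 1.18e+05 rad/s.
Step 2 — f₀ = ω₀/(2π) = 1.878e+04 Hz.
Step 3 — Series Q: Q = ω₀L/R = 1.18e+05·0.01/489 = 2.413.
Step 4 — Bandwidth: Δω = ω₀/Q = 4.89e+04 rad/s; BW = Δω/(2π) = 7783 Hz.

(a) f₀ = 1.878e+04 Hz  (b) Q = 2.413  (c) BW = 7783 Hz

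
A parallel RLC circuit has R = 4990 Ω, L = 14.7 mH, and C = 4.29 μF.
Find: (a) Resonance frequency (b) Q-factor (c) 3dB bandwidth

Step 1 — Resonance: ω₀ = 1/√(LC) = 1/√(0.0147·4.29e-06) = 3982 rad/s.
Step 2 — f₀ = ω₀/(2π) = 633.8 Hz.
Step 3 — Parallel Q: Q = R/(ω₀L) = 4990/(3982·0.0147) = 85.25.
Step 4 — Bandwidth: Δω = ω₀/Q = 46.71 rad/s; BW = Δω/(2π) = 7.435 Hz.

(a) f₀ = 633.8 Hz  (b) Q = 85.25  (c) BW = 7.435 Hz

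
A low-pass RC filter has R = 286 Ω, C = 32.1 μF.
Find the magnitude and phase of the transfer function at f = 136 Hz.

Step 1 — Angular frequency: ω = 2π·136 = 854.5 rad/s.
Step 2 — Transfer function: H(jω) = 1/(1 + jωRC).
Step 3 — Denominator: 1 + jωRC = 1 + j·854.5·286·3.21e-05 = 1 + j7.845.
Step 4 — H = 0.01599 - j0.1254.
Step 5 — Magnitude: |H| = 0.1264 (-18.0 dB); phase: φ = -82.7°.

|H| = 0.1264 (-18.0 dB), φ = -82.7°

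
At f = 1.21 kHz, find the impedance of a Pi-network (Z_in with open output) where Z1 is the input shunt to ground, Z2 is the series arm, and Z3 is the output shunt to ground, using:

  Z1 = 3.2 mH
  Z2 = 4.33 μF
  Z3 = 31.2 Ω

Step 1 — Angular frequency: ω = 2π·f = 2π·1210 = 7603 rad/s.
Step 2 — Component impedances:
  Z1: Z = jωL = j·7603·0.0032 = 0 + j24.33 Ω
  Z2: Z = 1/(jωC) = -j/(ω·C) = 0 - j30.38 Ω
  Z3: Z = R = 31.2 Ω
Step 3 — With open output, the series arm Z2 and the output shunt Z3 appear in series to ground: Z2 + Z3 = 31.2 - j30.38 Ω.
Step 4 — Parallel with input shunt Z1: Z_in = Z1 || (Z2 + Z3) = 18.28 + j27.87 Ω = 33.33∠56.7° Ω.

Z = 18.28 + j27.87 Ω = 33.33∠56.7° Ω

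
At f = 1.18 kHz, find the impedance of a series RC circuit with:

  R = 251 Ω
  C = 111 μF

Step 1 — Angular frequency: ω = 2π·f = 2π·1180 = 7414 rad/s.
Step 2 — Component impedances:
  R: Z = R = 251 Ω
  C: Z = 1/(jωC) = -j/(ω·C) = 0 - j1.215 Ω
Step 3 — Series combination: Z_total = R + C = 251 - j1.215 Ω = 251∠-0.3° Ω.

Z = 251 - j1.215 Ω = 251∠-0.3° Ω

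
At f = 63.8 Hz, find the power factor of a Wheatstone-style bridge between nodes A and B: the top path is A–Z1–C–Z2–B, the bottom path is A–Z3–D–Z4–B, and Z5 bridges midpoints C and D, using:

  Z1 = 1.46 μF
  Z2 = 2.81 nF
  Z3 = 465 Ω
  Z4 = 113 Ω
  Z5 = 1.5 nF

Step 1 — Angular frequency: ω = 2π·f = 2π·63.8 = 400.9 rad/s.
Step 2 — Component impedances:
  Z1: Z = 1/(jωC) = -j/(ω·C) = 0 - j1709 Ω
  Z2: Z = 1/(jωC) = -j/(ω·C) = 0 - j8.878e+05 Ω
  Z3: Z = R = 465 Ω
  Z4: Z = R = 113 Ω
  Z5: Z = 1/(jωC) = -j/(ω·C) = 0 - j1.663e+06 Ω
Step 3 — Bridge requires nodal analysis (the Z5 bridge couples midpoints C and D, so the two paths cannot be reduced to a simple series/parallel combination). Setting node B to ground and injecting 1 A at node A, the 3-node admittance system at A, C, D solves to V_A = Z_AB = 578 - j0.5049 Ω = 578∠-0.1° Ω.
Step 4 — Power factor: PF = cos(φ) = Re(Z)/|Z| = 578/578 = 1.
Step 5 — Type: Im(Z) = -0.5049 ⇒ leading (phase φ = -0.1°).

PF = 1 (leading, φ = -0.1°)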